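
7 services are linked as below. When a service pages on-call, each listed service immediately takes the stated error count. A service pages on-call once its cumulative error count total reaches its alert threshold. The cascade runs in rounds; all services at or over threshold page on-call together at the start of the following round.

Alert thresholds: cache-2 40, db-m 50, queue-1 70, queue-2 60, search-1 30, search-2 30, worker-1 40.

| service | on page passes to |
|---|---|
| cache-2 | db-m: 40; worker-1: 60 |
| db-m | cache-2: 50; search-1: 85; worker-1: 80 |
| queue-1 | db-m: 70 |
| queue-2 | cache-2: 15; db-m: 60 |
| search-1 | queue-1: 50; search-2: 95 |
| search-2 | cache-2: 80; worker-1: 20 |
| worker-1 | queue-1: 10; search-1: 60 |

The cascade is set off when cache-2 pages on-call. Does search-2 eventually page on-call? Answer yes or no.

yes

Round 1 — cache-2 pages on-call (initial).
  db-m: +40 → 40 < 50
  worker-1: +60 → 60 ≥ 40
Round 2 — worker-1 pages on-call.
  queue-1: +10 → 10 < 70
  search-1: +60 → 60 ≥ 30
Round 3 — search-1 pages on-call.
  queue-1: +50 → 60 < 70
  search-2: +95 → 95 ≥ 30
Round 4 — search-2 pages on-call.
No further pages.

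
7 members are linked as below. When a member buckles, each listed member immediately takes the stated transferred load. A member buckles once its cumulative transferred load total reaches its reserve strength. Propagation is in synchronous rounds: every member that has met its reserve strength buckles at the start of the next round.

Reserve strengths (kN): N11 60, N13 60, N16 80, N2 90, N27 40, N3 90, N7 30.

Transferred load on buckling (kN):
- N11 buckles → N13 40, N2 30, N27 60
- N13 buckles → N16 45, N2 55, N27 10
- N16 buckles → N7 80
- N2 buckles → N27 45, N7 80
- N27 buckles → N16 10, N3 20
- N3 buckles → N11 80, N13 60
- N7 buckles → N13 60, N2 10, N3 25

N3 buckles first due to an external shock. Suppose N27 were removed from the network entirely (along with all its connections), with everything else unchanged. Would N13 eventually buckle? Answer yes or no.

With N27 removed:
Round 1 — N3 buckles (initial).
  N11: +80 → 80 ≥ 60
  N13: +60 → 60 ≥ 60
Round 2 — N11, N13 buckle.
  N16: +45 → 45 < 80
  N2: +30+55 → 85 < 90
No further bucklings.

yes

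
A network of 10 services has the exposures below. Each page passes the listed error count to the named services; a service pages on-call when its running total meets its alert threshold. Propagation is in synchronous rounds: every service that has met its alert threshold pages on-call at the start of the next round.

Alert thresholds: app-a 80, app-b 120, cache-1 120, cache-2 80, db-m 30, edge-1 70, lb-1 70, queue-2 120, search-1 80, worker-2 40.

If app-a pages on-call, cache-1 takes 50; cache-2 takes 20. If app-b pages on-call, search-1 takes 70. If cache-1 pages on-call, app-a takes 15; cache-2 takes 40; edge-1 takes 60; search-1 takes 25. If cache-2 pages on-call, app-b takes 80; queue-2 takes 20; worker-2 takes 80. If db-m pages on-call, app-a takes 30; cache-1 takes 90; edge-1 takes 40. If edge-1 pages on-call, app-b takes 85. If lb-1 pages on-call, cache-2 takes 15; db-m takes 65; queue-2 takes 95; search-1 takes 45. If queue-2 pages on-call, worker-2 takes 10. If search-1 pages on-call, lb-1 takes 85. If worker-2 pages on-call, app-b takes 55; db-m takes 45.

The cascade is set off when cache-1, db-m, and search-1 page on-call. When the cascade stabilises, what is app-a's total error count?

Round 1 — cache-1, db-m, search-1 page on-call (initial).
  app-a: +15+30 → 45 < 80
  cache-2: +40 → 40 < 80
  edge-1: +60+40 → 100 ≥ 70
  lb-1: +85 → 85 ≥ 70
Round 2 — edge-1, lb-1 page on-call.
  app-b: +85 → 85 < 120
  cache-2: +15 → 55 < 80
  queue-2: +95 → 95 < 120
No further pages.

45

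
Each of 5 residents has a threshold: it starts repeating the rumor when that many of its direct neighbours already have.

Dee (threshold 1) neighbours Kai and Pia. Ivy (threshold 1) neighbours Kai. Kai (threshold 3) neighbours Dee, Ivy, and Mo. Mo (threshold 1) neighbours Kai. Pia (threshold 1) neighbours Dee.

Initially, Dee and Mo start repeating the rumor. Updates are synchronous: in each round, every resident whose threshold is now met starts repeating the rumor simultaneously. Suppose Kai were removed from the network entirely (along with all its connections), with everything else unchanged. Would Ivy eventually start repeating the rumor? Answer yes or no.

With Kai removed:
Round 1 — Dee, Mo start repeating the rumor (initial).
Round 2 — checking thresholds:
  Pia: 1 of 1 neighbours ≥ 1, starts repeating the rumor.
Round 3 — no new spreads; cascade stops.

no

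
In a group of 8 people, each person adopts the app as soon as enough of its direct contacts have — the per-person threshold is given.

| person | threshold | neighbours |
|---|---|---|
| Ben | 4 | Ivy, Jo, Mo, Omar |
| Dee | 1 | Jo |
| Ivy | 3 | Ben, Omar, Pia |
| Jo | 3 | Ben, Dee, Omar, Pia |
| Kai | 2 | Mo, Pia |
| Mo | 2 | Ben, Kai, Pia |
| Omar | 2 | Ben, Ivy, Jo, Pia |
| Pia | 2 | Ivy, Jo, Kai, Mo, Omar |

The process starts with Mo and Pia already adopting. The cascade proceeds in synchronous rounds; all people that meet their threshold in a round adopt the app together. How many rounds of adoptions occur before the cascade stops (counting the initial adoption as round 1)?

2

Round 1 — Mo, Pia adopt the app (initial).
Round 2 — checking thresholds:
  Ben: 1 of 4 neighbours < 4, below threshold.
  Ivy: 1 of 3 neighbours < 3, below threshold.
  Jo: 1 of 4 neighbours < 3, below threshold.
  Kai: 2 of 2 neighbours ≥ 2, adopts the app.
  Omar: 1 of 4 neighbours < 2, below threshold.
Round 3 — no new adoptions; cascade stops.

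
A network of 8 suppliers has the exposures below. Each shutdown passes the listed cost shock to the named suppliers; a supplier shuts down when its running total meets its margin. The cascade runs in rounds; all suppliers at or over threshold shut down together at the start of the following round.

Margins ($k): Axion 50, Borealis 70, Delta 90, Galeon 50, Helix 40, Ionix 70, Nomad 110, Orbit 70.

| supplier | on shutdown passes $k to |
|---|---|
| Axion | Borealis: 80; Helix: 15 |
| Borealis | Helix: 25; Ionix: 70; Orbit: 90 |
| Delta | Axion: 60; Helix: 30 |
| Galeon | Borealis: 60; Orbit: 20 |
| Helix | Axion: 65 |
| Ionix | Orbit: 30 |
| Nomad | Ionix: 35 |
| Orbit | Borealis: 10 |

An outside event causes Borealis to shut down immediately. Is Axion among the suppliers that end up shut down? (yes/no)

Round 1 — Borealis shuts down (initial).
  Helix: +25 → 25 < 40
  Ionix: +70 → 70 ≥ 70
  Orbit: +90 → 90 ≥ 70
Round 2 — Ionix, Orbit shut down.
No further shutdowns.

no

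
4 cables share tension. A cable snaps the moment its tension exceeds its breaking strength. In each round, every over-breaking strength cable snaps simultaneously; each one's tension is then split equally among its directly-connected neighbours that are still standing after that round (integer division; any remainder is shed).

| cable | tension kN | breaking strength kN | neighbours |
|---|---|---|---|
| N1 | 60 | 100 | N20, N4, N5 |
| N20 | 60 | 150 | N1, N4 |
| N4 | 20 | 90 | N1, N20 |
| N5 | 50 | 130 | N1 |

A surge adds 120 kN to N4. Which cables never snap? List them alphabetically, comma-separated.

N5

Round 1 — N4 at 140 > 90. N4 snaps.
  N4 sheds 140 kN to N1, N20: 70 each.
    N1: 60+70 = 130 > 100
    N20: 60+70 = 130 ≤ 150
Round 2 — N1 snaps.
  N1 sheds 130 kN to N20, N5: 65 each.
    N20: 130+65 = 195 > 150
    N5: 50+65 = 115 ≤ 130
Round 3 — N20 snaps.
  N20 sheds 195 kN: no online neighbours, lost.
No further breaks.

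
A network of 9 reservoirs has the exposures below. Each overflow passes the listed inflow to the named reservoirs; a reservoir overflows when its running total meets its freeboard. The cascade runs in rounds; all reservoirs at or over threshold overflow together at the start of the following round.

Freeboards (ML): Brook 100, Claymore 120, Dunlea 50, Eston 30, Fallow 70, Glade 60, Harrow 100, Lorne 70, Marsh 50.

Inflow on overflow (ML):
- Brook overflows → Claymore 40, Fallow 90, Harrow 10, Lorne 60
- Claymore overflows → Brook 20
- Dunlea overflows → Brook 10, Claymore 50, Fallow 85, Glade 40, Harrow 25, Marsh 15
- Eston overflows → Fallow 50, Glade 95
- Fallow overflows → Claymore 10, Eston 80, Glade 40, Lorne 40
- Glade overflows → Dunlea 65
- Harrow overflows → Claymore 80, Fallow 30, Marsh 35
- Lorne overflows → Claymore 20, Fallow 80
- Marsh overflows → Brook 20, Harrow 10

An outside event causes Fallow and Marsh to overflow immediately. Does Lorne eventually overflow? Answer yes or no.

no

Round 1 — Fallow, Marsh overflow (initial).
  Brook: +20 → 20 < 100
  Claymore: +10 → 10 < 120
  Eston: +80 → 80 ≥ 30
  Glade: +40 → 40 < 60
  Harrow: +10 → 10 < 100
  Lorne: +40 → 40 < 70
Round 2 — Eston overflows.
  Glade: +95 → 135 ≥ 60
Round 3 — Glade overflows.
  Dunlea: +65 → 65 ≥ 50
Round 4 — Dunlea overflows.
  Brook: +10 → 30 < 100
  Claymore: +50 → 60 < 120
  Harrow: +25 → 35 < 100
No further overflows.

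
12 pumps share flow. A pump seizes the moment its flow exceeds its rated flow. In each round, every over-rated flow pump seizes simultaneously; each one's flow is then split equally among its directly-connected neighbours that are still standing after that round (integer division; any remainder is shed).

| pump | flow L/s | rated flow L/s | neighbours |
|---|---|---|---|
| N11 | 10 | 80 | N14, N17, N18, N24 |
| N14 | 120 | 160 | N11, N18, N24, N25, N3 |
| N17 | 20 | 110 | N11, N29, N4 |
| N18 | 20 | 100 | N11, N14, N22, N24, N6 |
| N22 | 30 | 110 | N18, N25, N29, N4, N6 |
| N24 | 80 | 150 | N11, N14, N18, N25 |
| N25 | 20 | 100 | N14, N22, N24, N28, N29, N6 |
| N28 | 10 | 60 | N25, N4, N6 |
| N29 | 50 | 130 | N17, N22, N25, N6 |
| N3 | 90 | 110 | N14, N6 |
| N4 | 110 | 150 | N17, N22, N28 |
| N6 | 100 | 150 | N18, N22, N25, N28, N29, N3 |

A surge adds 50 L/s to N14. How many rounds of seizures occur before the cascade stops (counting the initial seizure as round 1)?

3

Round 1 — N14 at 170 > 160. N14 seizes.
  N14 sheds 170 L/s to N11, N18, N24, N25, N3: 34 each.
    N11: 10+34 = 44 ≤ 80
    N18: 20+34 = 54 ≤ 100
    N24: 80+34 = 114 ≤ 150
    N25: 20+34 = 54 ≤ 100
    N3: 90+34 = 124 > 110
Round 2 — N3 seizes.
  N3 sheds 124 L/s to N6: 124 each.
    N6: 100+124 = 224 > 150
Round 3 — N6 seizes.
  N6 sheds 224 L/s to N18, N22, N25, N28, N29: 44 each (4 lost).
    N18: 54+44 = 98 ≤ 100
    N22: 30+44 = 74 ≤ 110
    N25: 54+44 = 98 ≤ 100
    N28: 10+44 = 54 ≤ 60
    N29: 50+44 = 94 ≤ 130
No further seizures.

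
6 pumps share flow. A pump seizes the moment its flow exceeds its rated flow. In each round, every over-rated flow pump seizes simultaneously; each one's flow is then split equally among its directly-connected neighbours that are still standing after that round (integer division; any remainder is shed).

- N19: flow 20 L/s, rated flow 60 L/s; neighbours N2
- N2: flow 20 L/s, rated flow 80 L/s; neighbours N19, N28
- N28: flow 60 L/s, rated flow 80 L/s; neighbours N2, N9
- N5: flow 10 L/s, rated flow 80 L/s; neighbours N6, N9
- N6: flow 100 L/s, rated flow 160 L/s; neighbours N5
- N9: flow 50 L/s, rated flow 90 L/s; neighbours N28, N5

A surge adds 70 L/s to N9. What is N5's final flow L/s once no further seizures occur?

Round 1 — N9 at 120 > 90. N9 seizes.
  N9 sheds 120 L/s to N28, N5: 60 each.
    N28: 60+60 = 120 > 80
    N5: 10+60 = 70 ≤ 80
Round 2 — N28 seizes.
  N28 sheds 120 L/s to N2: 120 each.
    N2: 20+120 = 140 > 80
Round 3 — N2 seizes.
  N2 sheds 140 L/s to N19: 140 each.
    N19: 20+140 = 160 > 60
Round 4 — N19 seizes.
  N19 sheds 160 L/s: no online neighbours, lost.
No further seizures.

70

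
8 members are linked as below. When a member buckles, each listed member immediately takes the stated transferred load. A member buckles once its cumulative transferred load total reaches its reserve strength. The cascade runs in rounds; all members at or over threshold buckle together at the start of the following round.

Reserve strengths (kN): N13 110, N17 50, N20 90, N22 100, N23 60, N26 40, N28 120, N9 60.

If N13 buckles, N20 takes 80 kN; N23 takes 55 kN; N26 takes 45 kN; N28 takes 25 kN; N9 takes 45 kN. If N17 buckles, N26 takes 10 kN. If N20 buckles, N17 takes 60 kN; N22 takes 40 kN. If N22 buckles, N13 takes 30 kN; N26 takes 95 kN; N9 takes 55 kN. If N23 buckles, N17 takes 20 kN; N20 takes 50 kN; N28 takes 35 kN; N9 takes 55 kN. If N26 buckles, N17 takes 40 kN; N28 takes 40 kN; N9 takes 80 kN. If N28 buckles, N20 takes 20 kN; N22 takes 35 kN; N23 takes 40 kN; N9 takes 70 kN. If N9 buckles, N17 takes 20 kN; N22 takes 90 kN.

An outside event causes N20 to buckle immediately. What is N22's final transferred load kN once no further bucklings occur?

Round 1 — N20 buckles (initial).
  N17: +60 → 60 ≥ 50
  N22: +40 → 40 < 100
Round 2 — N17 buckles.
  N26: +10 → 10 < 40
No further bucklings.

40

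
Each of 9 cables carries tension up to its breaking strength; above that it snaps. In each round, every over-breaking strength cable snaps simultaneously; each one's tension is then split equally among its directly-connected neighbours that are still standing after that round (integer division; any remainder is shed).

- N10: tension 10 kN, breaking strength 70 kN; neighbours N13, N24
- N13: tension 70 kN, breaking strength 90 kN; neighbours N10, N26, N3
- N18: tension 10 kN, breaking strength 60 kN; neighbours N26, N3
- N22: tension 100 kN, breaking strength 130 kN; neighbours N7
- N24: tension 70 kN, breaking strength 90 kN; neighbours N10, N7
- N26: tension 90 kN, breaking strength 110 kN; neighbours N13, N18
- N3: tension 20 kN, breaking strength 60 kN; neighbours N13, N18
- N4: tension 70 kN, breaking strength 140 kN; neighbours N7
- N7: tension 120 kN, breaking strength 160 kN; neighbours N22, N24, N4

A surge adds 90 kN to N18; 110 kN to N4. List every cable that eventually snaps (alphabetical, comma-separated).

N10, N13, N18, N22, N24, N26, N3, N4, N7

Round 1 — N18 at 100 > 60; N4 at 180 > 140. N18, N4 snap.
  N18 sheds 100 kN to N26, N3: 50 each.
    N26: 90+50 = 140 > 110
    N3: 20+50 = 70 > 60
  N4 sheds 180 kN to N7: 180 each.
    N7: 120+180 = 300 > 160
Round 2 — N26, N3, N7 snap.
  N26 sheds 140 kN to N13: 140 each.
    N13: 70+140 = 210 > 90
  N3 sheds 70 kN to N13: 70 each.
    N13: 210+70 = 280 > 90
  N7 sheds 300 kN to N22, N24: 150 each.
    N22: 100+150 = 250 > 130
    N24: 70+150 = 220 > 90
Round 3 — N13, N22, N24 snap.
  N13 sheds 280 kN to N10: 280 each.
    N10: 10+280 = 290 > 70
  N22 sheds 250 kN: no online neighbours, lost.
  N24 sheds 220 kN to N10: 220 each.
    N10: 290+220 = 510 > 70
Round 4 — N10 snaps.
  N10 sheds 510 kN: no online neighbours, lost.
No further breaks.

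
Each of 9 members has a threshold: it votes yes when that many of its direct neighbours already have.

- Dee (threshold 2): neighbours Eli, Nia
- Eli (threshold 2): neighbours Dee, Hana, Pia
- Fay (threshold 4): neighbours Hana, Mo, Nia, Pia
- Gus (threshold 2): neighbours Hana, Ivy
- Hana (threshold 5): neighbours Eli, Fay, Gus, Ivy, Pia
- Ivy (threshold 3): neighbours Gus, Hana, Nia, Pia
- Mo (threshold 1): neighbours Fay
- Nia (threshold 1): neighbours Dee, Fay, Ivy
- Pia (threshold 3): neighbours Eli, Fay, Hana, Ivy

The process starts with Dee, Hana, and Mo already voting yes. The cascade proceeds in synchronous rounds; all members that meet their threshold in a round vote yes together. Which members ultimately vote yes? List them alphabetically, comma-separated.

Dee, Eli, Hana, Mo, Nia

Round 1 — Dee, Hana, Mo vote yes (initial).
Round 2 — checking thresholds:
  Eli: 2 of 3 neighbours ≥ 2, votes yes.
  Fay: 2 of 4 neighbours < 4, not yet.
  Gus: 1 of 2 neighbours < 2, not yet.
  Ivy: 1 of 4 neighbours < 3, not yet.
  Nia: 1 of 3 neighbours ≥ 1, votes yes.
  Pia: 1 of 4 neighbours < 3, not yet.
Round 3 — no new yes votes; cascade stops.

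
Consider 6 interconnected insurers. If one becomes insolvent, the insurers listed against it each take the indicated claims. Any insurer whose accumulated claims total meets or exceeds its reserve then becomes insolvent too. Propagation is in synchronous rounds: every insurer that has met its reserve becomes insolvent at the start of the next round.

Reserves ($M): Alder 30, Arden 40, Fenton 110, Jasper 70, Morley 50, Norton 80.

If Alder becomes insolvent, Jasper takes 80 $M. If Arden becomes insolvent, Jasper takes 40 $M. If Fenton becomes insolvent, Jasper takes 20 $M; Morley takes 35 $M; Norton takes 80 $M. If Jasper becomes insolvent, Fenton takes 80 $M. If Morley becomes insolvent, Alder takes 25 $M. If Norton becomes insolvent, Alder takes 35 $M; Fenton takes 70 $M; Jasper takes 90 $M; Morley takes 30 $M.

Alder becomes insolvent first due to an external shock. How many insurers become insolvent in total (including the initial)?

2

Round 1 — Alder becomes insolvent (initial).
  Jasper: +80 → 80 ≥ 70
Round 2 — Jasper becomes insolvent.
  Fenton: +80 → 80 < 110
No further insolvencies.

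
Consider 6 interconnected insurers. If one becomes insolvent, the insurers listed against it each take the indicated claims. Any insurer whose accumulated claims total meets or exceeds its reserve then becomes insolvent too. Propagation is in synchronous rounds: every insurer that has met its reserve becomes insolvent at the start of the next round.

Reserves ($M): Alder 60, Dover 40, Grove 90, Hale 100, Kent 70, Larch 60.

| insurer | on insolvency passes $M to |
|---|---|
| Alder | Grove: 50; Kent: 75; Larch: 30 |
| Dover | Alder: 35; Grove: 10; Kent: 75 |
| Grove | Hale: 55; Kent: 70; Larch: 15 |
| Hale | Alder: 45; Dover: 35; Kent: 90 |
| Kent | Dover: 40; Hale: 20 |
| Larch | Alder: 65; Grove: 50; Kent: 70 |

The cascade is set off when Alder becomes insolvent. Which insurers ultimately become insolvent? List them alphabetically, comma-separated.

Round 1 — Alder becomes insolvent (initial).
  Grove: +50 → 50 < 90
  Kent: +75 → 75 ≥ 70
  Larch: +30 → 30 < 60
Round 2 — Kent becomes insolvent.
  Dover: +40 → 40 ≥ 40
  Hale: +20 → 20 < 100
Round 3 — Dover becomes insolvent.
  Grove: +10 → 60 < 90
No further insolvencies.

Alder, Dover, Kent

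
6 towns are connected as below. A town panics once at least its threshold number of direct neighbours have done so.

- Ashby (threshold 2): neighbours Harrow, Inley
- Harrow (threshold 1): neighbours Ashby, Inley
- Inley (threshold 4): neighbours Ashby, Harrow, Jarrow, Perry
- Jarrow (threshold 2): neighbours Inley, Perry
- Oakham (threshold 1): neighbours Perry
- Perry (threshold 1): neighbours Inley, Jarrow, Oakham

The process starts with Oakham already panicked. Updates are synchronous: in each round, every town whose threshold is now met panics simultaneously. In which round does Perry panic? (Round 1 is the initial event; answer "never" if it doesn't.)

2

Round 1 — Oakham panics (initial).
Round 2 — checking thresholds:
  Perry: 1 of 3 neighbours ≥ 1, panics.
Round 3 — no new panics; cascade stops.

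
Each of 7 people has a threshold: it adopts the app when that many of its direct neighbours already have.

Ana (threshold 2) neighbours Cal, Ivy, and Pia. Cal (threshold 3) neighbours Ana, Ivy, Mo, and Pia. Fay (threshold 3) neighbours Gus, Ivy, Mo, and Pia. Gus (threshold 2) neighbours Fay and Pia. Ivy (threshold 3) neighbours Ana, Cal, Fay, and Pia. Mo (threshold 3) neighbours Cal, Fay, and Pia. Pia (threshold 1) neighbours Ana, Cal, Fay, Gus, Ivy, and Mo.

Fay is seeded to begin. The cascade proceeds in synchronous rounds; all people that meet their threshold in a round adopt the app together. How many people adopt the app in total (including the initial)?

3

Round 1 — Fay adopts the app (initial).
Round 2 — checking thresholds:
  Gus: 1 of 2 neighbours < 2, below threshold.
  Ivy: 1 of 4 neighbours < 3, below threshold.
  Mo: 1 of 3 neighbours < 3, below threshold.
  Pia: 1 of 6 neighbours ≥ 1, adopts the app.
Round 3 — checking thresholds:
  Ana: 1 of 3 neighbours < 2, below threshold.
  Cal: 1 of 4 neighbours < 3, below threshold.
  Gus: 2 of 2 neighbours ≥ 2, adopts the app.
  Ivy: 2 of 4 neighbours < 3, below threshold.
  Mo: 2 of 3 neighbours < 3, below threshold.
Round 4 — no new adoptions; cascade stops.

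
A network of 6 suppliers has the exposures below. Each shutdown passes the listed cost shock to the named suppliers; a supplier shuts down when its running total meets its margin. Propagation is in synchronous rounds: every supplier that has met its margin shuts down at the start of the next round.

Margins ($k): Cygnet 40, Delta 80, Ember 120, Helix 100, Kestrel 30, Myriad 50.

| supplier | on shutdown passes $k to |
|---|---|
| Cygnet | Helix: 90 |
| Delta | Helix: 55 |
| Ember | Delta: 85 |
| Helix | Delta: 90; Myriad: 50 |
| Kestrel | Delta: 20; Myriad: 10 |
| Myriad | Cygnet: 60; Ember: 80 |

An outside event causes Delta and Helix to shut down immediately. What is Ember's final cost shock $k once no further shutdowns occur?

80

Round 1 — Delta, Helix shut down (initial).
  Myriad: +50 → 50 ≥ 50
Round 2 — Myriad shuts down.
  Cygnet: +60 → 60 ≥ 40
  Ember: +80 → 80 < 120
Round 3 — Cygnet shuts down.
No further shutdowns.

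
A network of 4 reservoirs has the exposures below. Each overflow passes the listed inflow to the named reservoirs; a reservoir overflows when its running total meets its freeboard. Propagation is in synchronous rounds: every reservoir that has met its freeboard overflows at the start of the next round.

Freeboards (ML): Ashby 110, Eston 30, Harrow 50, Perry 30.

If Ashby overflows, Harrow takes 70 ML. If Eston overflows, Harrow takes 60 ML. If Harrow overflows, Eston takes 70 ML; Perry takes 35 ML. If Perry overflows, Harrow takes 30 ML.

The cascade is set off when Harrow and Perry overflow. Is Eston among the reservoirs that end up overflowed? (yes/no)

yes

Round 1 — Harrow, Perry overflow (initial).
  Eston: +70 → 70 ≥ 30
Round 2 — Eston overflows.
No further overflows.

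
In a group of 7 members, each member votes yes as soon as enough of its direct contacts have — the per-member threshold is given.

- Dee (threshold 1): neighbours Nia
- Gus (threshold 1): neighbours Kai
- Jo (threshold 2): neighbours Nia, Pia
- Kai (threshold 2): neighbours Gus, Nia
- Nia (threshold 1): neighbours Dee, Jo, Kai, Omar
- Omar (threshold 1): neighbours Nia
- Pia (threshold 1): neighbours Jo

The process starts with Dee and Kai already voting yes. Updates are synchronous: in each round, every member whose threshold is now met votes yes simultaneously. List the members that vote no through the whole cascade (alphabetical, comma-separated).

Round 1 — Dee, Kai vote yes (initial).
Round 2 — checking thresholds:
  Gus: 1 of 1 neighbours ≥ 1, votes yes.
  Nia: 2 of 4 neighbours ≥ 1, votes yes.
Round 3 — checking thresholds:
  Jo: 1 of 2 neighbours < 2, not yet.
  Omar: 1 of 1 neighbours ≥ 1, votes yes.
Round 4 — no new yes votes; cascade stops.

Jo, Pia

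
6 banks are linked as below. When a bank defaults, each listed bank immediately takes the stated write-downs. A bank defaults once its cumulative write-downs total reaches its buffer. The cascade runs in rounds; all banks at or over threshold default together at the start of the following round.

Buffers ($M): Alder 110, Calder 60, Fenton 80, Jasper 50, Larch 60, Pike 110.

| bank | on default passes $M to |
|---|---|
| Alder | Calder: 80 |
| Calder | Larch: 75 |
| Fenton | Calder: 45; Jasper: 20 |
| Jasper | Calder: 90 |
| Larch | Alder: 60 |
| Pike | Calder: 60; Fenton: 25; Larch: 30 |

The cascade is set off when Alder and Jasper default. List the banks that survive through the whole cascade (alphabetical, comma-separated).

Fenton, Pike

Round 1 — Alder, Jasper default (initial).
  Calder: +80+90 → 170 ≥ 60
Round 2 — Calder defaults.
  Larch: +75 → 75 ≥ 60
Round 3 — Larch defaults.
No further defaults.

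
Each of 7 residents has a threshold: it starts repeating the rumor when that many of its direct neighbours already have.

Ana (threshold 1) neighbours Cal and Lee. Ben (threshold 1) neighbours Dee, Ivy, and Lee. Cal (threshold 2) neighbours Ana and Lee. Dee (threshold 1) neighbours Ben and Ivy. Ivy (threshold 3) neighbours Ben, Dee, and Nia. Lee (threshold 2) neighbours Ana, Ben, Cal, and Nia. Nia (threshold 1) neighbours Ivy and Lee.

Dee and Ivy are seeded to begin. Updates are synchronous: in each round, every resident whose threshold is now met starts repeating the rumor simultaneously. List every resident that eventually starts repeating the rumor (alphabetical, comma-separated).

Round 1 — Dee, Ivy start repeating the rumor (initial).
Round 2 — checking thresholds:
  Ben: 2 of 3 neighbours ≥ 1, starts repeating the rumor.
  Nia: 1 of 2 neighbours ≥ 1, starts repeating the rumor.
Round 3 — checking thresholds:
  Lee: 2 of 4 neighbours ≥ 2, starts repeating the rumor.
Round 4 — checking thresholds:
  Ana: 1 of 2 neighbours ≥ 1, starts repeating the rumor.
  Cal: 1 of 2 neighbours < 2, below threshold.
Round 5 — checking thresholds:
  Cal: 2 of 2 neighbours ≥ 2, starts repeating the rumor.
Round 6 — no new spreads; cascade stops.

Ana, Ben, Cal, Dee, Ivy, Lee, Nia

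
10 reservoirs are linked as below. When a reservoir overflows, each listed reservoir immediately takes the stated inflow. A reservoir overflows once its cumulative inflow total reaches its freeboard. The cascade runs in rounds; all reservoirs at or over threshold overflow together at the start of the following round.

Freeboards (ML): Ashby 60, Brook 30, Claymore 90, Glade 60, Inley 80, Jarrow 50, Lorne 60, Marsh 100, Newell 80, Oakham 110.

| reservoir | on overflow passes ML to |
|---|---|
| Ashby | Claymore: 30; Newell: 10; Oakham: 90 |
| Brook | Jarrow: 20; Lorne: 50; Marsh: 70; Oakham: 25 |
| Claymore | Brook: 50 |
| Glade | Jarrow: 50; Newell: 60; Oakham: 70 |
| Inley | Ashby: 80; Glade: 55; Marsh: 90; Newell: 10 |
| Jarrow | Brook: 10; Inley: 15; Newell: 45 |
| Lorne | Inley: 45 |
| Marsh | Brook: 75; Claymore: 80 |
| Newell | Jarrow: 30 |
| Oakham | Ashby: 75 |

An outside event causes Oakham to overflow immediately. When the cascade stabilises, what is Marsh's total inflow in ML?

0

Round 1 — Oakham overflows (initial).
  Ashby: +75 → 75 ≥ 60
Round 2 — Ashby overflows.
  Claymore: +30 → 30 < 90
  Newell: +10 → 10 < 80
No further overflows.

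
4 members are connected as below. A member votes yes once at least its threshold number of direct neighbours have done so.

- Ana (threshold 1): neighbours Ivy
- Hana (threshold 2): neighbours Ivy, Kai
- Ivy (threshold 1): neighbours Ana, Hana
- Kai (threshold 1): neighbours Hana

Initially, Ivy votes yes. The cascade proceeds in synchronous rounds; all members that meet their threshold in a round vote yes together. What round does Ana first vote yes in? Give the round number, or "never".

Round 1 — Ivy votes yes (initial).
Round 2 — checking thresholds:
  Ana: 1 of 1 neighbours ≥ 1, votes yes.
  Hana: 1 of 2 neighbours < 2, not yet.
Round 3 — no new yes votes; cascade stops.

2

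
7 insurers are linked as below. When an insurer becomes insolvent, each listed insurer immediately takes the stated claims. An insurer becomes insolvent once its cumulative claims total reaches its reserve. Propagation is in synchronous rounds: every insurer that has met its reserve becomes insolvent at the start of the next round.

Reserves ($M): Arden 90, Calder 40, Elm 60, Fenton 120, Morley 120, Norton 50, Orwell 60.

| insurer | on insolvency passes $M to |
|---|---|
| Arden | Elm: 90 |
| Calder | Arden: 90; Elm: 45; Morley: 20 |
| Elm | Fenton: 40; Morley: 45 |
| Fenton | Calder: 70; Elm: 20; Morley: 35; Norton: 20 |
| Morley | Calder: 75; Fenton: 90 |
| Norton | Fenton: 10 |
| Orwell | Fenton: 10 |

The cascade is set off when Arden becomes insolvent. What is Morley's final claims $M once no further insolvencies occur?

45

Round 1 — Arden becomes insolvent (initial).
  Elm: +90 → 90 ≥ 60
Round 2 — Elm becomes insolvent.
  Fenton: +40 → 40 < 120
  Morley: +45 → 45 < 120
No further insolvencies.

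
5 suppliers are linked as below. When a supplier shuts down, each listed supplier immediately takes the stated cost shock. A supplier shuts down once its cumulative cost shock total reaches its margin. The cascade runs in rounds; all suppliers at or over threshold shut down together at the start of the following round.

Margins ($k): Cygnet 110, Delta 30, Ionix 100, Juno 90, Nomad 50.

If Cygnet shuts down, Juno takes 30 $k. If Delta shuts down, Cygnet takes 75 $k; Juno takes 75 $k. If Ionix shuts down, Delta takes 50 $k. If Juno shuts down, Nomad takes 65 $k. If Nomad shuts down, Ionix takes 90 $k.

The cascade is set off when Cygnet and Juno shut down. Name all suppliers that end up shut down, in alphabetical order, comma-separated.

Round 1 — Cygnet, Juno shut down (initial).
  Nomad: +65 → 65 ≥ 50
Round 2 — Nomad shuts down.
  Ionix: +90 → 90 < 100
No further shutdowns.

Cygnet, Juno, Nomad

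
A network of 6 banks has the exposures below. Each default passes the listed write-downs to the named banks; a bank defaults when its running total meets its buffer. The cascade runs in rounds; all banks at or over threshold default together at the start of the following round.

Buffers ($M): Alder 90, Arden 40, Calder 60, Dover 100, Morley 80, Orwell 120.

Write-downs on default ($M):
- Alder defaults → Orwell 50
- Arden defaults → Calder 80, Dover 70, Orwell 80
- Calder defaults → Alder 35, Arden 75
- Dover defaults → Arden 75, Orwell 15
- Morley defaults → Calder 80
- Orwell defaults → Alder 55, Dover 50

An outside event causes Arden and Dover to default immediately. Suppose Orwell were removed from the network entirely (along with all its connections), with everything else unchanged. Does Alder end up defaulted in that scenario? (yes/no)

no

With Orwell removed:
Round 1 — Arden, Dover default (initial).
  Calder: +80 → 80 ≥ 60
Round 2 — Calder defaults.
  Alder: +35 → 35 < 90
No further defaults.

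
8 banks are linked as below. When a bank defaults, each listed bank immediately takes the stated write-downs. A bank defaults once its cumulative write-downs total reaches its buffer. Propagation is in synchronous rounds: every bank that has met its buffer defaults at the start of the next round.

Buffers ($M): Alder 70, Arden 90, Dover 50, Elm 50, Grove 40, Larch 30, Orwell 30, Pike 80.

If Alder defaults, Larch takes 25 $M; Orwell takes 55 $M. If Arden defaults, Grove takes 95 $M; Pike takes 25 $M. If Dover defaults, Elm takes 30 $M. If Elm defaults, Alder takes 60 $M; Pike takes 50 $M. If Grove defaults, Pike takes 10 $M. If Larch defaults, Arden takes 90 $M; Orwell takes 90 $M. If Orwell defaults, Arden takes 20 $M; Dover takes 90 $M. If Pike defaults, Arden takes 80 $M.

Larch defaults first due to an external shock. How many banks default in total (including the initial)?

5

Round 1 — Larch defaults (initial).
  Arden: +90 → 90 ≥ 90
  Orwell: +90 → 90 ≥ 30
Round 2 — Arden, Orwell default.
  Dover: +90 → 90 ≥ 50
  Grove: +95 → 95 ≥ 40
  Pike: +25 → 25 < 80
Round 3 — Dover, Grove default.
  Elm: +30 → 30 < 50
  Pike: +10 → 35 < 80
No further defaults.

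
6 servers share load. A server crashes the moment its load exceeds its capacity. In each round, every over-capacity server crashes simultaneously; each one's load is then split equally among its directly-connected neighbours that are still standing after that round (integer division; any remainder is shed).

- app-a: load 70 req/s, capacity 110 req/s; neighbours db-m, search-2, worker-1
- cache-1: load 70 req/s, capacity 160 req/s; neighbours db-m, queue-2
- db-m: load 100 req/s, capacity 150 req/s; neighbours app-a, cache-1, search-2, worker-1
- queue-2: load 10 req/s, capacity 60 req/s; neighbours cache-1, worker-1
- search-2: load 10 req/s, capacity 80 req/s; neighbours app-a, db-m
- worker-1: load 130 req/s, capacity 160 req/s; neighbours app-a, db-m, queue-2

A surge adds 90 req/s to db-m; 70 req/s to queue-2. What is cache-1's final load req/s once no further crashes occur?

Round 1 — db-m at 190 > 150; queue-2 at 80 > 60. db-m, queue-2 crash.
  db-m sheds 190 req/s to app-a, cache-1, search-2, worker-1: 47 each (2 lost).
    app-a: 70+47 = 117 > 110
    cache-1: 70+47 = 117 ≤ 160
    search-2: 10+47 = 57 ≤ 80
    worker-1: 130+47 = 177 > 160
  queue-2 sheds 80 req/s to cache-1, worker-1: 40 each.
    cache-1: 117+40 = 157 ≤ 160
    worker-1: 177+40 = 217 > 160
Round 2 — app-a, worker-1 crash.
  app-a sheds 117 req/s to search-2: 117 each.
    search-2: 57+117 = 174 > 80
  worker-1 sheds 217 req/s: no online neighbours, lost.
Round 3 — search-2 crashes.
  search-2 sheds 174 req/s: no online neighbours, lost.
No further crashes.

157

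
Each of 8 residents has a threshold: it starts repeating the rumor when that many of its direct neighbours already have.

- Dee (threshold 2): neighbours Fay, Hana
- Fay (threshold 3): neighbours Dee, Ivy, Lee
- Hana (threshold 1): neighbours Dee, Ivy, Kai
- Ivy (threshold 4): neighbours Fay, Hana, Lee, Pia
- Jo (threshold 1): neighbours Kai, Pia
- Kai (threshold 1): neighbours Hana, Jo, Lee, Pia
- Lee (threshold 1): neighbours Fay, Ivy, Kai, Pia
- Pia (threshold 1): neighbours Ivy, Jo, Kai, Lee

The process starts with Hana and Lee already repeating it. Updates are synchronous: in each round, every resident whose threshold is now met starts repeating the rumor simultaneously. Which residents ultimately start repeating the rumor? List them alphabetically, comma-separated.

Hana, Jo, Kai, Lee, Pia

Round 1 — Hana, Lee start repeating the rumor (initial).
Round 2 — checking thresholds:
  Dee: 1 of 2 neighbours < 2, below threshold.
  Fay: 1 of 3 neighbours < 3, below threshold.
  Ivy: 2 of 4 neighbours < 4, below threshold.
  Kai: 2 of 4 neighbours ≥ 1, starts repeating the rumor.
  Pia: 1 of 4 neighbours ≥ 1, starts repeating the rumor.
Round 3 — checking thresholds:
  Dee: 1 of 2 neighbours < 2, below threshold.
  Fay: 1 of 3 neighbours < 3, below threshold.
  Ivy: 3 of 4 neighbours < 4, below threshold.
  Jo: 2 of 2 neighbours ≥ 1, starts repeating the rumor.
Round 4 — no new spreads; cascade stops.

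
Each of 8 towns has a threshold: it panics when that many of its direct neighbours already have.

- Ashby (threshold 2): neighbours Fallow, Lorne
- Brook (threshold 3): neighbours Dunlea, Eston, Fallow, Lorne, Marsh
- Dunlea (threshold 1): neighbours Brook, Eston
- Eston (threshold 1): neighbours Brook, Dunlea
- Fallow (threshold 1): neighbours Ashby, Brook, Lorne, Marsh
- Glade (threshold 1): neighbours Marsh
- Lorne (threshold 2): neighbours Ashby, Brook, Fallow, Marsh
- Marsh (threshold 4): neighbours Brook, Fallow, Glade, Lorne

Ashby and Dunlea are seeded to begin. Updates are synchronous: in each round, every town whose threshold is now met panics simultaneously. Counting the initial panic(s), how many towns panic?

Round 1 — Ashby, Dunlea panic (initial).
Round 2 — checking thresholds:
  Brook: 1 of 5 neighbours < 3, holds.
  Eston: 1 of 2 neighbours ≥ 1, panics.
  Fallow: 1 of 4 neighbours ≥ 1, panics.
  Lorne: 1 of 4 neighbours < 2, holds.
Round 3 — checking thresholds:
  Brook: 3 of 5 neighbours ≥ 3, panics.
  Lorne: 2 of 4 neighbours ≥ 2, panics.
  Marsh: 1 of 4 neighbours < 4, holds.
Round 4 — no new panics; cascade stops.

6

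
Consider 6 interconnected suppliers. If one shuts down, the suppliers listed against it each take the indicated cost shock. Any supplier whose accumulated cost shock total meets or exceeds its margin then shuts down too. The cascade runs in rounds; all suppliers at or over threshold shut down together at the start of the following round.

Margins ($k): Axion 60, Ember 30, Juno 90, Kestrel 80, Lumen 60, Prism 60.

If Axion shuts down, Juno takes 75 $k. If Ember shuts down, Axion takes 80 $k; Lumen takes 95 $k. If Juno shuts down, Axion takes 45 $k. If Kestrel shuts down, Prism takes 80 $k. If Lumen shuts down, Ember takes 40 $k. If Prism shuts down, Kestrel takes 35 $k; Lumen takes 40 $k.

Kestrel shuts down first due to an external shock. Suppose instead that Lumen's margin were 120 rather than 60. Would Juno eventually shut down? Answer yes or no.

no

With Lumen's margin at 120:
Round 1 — Kestrel shuts down (initial).
  Prism: +80 → 80 ≥ 60
Round 2 — Prism shuts down.
  Lumen: +40 → 40 < 120
No further shutdowns.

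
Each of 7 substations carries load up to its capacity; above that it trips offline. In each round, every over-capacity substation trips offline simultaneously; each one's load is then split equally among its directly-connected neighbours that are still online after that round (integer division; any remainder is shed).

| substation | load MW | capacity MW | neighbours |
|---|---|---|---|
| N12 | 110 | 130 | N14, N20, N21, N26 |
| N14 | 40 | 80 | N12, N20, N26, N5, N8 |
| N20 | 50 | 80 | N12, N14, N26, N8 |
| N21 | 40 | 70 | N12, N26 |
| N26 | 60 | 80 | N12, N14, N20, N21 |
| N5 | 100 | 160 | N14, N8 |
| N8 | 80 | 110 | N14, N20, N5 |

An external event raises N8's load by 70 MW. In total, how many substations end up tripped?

7

Round 1 — N8 at 150 > 110. N8 trips offline.
  N8 sheds 150 MW to N14, N20, N5: 50 each.
    N14: 40+50 = 90 > 80
    N20: 50+50 = 100 > 80
    N5: 100+50 = 150 ≤ 160
Round 2 — N14, N20 trip offline.
  N14 sheds 90 MW to N12, N26, N5: 30 each.
    N12: 110+30 = 140 > 130
    N26: 60+30 = 90 > 80
    N5: 150+30 = 180 > 160
  N20 sheds 100 MW to N12, N26: 50 each.
    N12: 140+50 = 190 > 130
    N26: 90+50 = 140 > 80
Round 3 — N12, N26, N5 trip offline.
  N12 sheds 190 MW to N21: 190 each.
    N21: 40+190 = 230 > 70
  N26 sheds 140 MW to N21: 140 each.
    N21: 230+140 = 370 > 70
  N5 sheds 180 MW: no online neighbours, lost.
Round 4 — N21 trips offline.
  N21 sheds 370 MW: no online neighbours, lost.
No further trips.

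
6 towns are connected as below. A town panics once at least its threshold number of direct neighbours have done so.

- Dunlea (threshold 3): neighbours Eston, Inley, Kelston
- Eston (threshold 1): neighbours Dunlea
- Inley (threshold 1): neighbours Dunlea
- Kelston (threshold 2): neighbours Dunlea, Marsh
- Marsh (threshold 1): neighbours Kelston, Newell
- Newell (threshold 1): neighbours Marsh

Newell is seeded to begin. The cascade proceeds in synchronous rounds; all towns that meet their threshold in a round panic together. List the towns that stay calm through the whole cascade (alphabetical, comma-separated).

Round 1 — Newell panics (initial).
Round 2 — checking thresholds:
  Marsh: 1 of 2 neighbours ≥ 1, panics.
Round 3 — no new panics; cascade stops.

Dunlea, Eston, Inley, Kelston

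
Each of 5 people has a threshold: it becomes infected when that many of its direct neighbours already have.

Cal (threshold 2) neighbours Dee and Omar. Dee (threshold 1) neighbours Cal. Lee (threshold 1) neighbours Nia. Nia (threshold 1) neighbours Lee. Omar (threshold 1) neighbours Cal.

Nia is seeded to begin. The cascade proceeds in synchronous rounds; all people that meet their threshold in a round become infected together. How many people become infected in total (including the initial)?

Round 1 — Nia becomes infected (initial).
Round 2 — checking thresholds:
  Lee: 1 of 1 neighbours ≥ 1, becomes infected.
Round 3 — no new infections; cascade stops.

2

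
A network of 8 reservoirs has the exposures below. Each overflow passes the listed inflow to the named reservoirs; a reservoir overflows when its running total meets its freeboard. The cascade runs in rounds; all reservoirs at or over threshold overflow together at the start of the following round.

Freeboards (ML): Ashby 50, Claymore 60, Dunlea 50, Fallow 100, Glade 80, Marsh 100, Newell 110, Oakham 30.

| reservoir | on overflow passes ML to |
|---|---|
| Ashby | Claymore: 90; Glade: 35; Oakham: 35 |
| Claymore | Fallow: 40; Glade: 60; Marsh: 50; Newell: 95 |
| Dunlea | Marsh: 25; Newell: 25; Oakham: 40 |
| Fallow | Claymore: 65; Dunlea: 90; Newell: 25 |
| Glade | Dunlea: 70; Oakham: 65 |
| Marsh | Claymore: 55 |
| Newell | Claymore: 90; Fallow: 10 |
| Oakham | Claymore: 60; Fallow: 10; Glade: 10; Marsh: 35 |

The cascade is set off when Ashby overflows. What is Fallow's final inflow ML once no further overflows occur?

Round 1 — Ashby overflows (initial).
  Claymore: +90 → 90 ≥ 60
  Glade: +35 → 35 < 80
  Oakham: +35 → 35 ≥ 30
Round 2 — Claymore, Oakham overflow.
  Fallow: +40+10 → 50 < 100
  Glade: +60+10 → 105 ≥ 80
  Marsh: +50+35 → 85 < 100
  Newell: +95 → 95 < 110
Round 3 — Glade overflows.
  Dunlea: +70 → 70 ≥ 50
Round 4 — Dunlea overflows.
  Marsh: +25 → 110 ≥ 100
  Newell: +25 → 120 ≥ 110
Round 5 — Marsh, Newell overflow.
  Fallow: +10 → 60 < 100
No further overflows.

60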